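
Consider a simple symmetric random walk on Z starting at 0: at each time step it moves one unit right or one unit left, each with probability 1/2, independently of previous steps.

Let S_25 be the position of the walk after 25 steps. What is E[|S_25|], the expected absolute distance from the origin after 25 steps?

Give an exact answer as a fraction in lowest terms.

S_25 takes values m ≡ 1 (mod 2) with |m| ≤ 25; P(S_25=m) = C(25,(25+m)/2)/2^25.
Total paths: 2^25 = 33554432
Distribution: P(S=-25)=1/33554432, P(S=-23)=25/33554432, P(S=-21)=300/33554432, P(S=-19)=2300/33554432, P(S=-17)=12650/33554432, P(S=-15)=53130/33554432, P(S=-13)=177100/33554432, P(S=-11)=480700/33554432, P(S=-9)=1081575/33554432, P(S=-7)=2042975/33554432, P(S=-5)=3268760/33554432, P(S=-3)=4457400/33554432, P(S=-1)=5200300/33554432, P(S=1)=5200300/33554432, P(S=3)=4457400/33554432, P(S=5)=3268760/33554432, P(S=7)=2042975/33554432, P(S=9)=1081575/33554432, P(S=11)=480700/33554432, P(S=13)=177100/33554432, P(S=15)=53130/33554432, P(S=17)=12650/33554432, P(S=19)=2300/33554432, P(S=21)=300/33554432, P(S=23)=25/33554432, P(S=25)=1/33554432
E[|S_25|] = Σ_m |m|·P(S_25=m) = 135207800/33554432 = 16900975/4194304

Answer: 16900975/4194304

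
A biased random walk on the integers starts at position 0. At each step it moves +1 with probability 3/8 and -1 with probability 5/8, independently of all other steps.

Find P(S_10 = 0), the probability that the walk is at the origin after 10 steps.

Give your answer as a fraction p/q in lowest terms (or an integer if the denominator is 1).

To be at 0 after 10 steps: need exactly 5 steps of +1 and 5 of -1.
Number of such sequences: C(10,5) = 252
Each has probability (3/8)^5 · (5/8)^5 = 759375/1073741824
P = 252 · 759375/1073741824 = 47840625/268435456

Answer: 47840625/268435456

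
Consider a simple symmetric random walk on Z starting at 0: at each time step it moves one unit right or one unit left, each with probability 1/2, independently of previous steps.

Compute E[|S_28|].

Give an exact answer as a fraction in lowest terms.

S_28 takes values m ≡ 0 (mod 2) with |m| ≤ 28; P(S_28=m) = C(28,(28+m)/2)/2^28.
Total paths: 2^28 = 268435456
Distribution: P(S=-28)=1/268435456, P(S=-26)=28/268435456, P(S=-24)=378/268435456, P(S=-22)=3276/268435456, P(S=-20)=20475/268435456, P(S=-18)=98280/268435456, P(S=-16)=376740/268435456, P(S=-14)=1184040/268435456, P(S=-12)=3108105/268435456, P(S=-10)=6906900/268435456, P(S=-8)=13123110/268435456, P(S=-6)=21474180/268435456, P(S=-4)=30421755/268435456, P(S=-2)=37442160/268435456, P(S=0)=40116600/268435456, P(S=2)=37442160/268435456, P(S=4)=30421755/268435456, P(S=6)=21474180/268435456, P(S=8)=13123110/268435456, P(S=10)=6906900/268435456, P(S=12)=3108105/268435456, P(S=14)=1184040/268435456, P(S=16)=376740/268435456, P(S=18)=98280/268435456, P(S=20)=20475/268435456, P(S=22)=3276/268435456, P(S=24)=378/268435456, P(S=26)=28/268435456, P(S=28)=1/268435456
E[|S_28|] = Σ_m |m|·P(S_28=m) = 1123264800/268435456 = 35102025/8388608

Answer: 35102025/8388608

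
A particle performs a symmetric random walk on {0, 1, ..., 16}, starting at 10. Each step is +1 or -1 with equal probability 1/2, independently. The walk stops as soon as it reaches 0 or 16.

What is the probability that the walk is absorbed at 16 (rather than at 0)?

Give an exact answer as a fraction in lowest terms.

Answer: 5/8

Derivation:
Symmetric walk (p = 1/2): the harmonic-function argument gives P(hit 16 before 0 | start at 10) = a/N.
P = 10/16 = 5/8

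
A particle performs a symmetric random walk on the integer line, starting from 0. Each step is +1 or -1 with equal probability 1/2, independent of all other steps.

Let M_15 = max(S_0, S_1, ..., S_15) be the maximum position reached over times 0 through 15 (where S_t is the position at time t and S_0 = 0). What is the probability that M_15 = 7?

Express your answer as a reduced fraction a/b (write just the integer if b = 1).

Answer: 1365/32768

Derivation:
Let M_15 = max(S_0,...,S_15). Use the reflection principle: for j ≥ 1, #{paths with M_15 ≥ j} = #{S_15 ≥ j} + #{S_15 ≥ j+1}.
By reflection, #{M_15 ≥ 7} = #{S_15 ≥ 7} + #{S_15 ≥ 8} = 1941 + 576 = 2517.
#{M_15 ≥ 8} = #{S_15 ≥ 8} + #{S_15 ≥ 9} = 576 + 576 = 1152.
#{M_15 = 7} = 2517 - 1152 = 1365.
P(M_15 = 7) = 1365/32768 = 1365/32768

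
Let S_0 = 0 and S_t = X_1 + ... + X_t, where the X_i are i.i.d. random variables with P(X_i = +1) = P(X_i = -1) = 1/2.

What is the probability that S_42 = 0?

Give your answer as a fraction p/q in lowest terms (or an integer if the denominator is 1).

To return to 0 after 42 steps: need exactly 21 steps of +1 and 21 of -1.
Favorable paths: C(42,21) = 538257874440
Total paths: 2^42 = 4398046511104
P = 538257874440/4398046511104 = 67282234305/549755813888

Answer: 67282234305/549755813888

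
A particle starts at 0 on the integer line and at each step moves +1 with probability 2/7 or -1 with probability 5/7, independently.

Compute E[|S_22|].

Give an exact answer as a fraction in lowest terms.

Answer: 37064527930464193038/3909821048582988049

Derivation:
S_22 takes values m ≡ 0 (mod 2) with |m| ≤ 22; P(S_22=m) = C(22,(22+m)/2) · (2/7)^((22+m)/2) · (5/7)^((22-m)/2).
Distribution: P(S=-22)=2384185791015625/3909821048582988049, P(S=-20)=20980834960937500/3909821048582988049, P(S=-18)=12588500976562500/558545864083284007, P(S=-16)=33569335937500000/558545864083284007, P(S=-14)=63781738281250000/558545864083284007, P(S=-12)=91845703125000000/558545864083284007, P(S=-10)=104091796875000000/558545864083284007, P(S=-8)=666187500000000000/3909821048582988049, P(S=-6)=499640625000000000/3909821048582988049, P(S=-4)=44412500000000000/558545864083284007, P(S=-2)=23094500000000000/558545864083284007, P(S=0)=10077600000000000/558545864083284007, P(S=2)=3695120000000000/558545864083284007, P(S=4)=1136960000000000/558545864083284007, P(S=6)=2046528000000000/3909821048582988049, P(S=8)=436592640000000/3909821048582988049, P(S=10)=10914816000000/558545864083284007, P(S=12)=1540915200000/558545864083284007, P(S=14)=171212800000/558545864083284007, P(S=16)=14417920000/558545864083284007, P(S=18)=865075200/558545864083284007, P(S=20)=230686720/3909821048582988049, P(S=22)=4194304/3909821048582988049
E[|S_22|] = Σ_m |m|·P(S_22=m) = 37064527930464193038/3909821048582988049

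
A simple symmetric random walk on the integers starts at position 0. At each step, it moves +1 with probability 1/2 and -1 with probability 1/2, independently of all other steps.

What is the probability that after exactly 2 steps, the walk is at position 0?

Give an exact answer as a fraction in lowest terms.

To return to 0 after 2 steps: need exactly 1 step of +1 and 1 of -1.
Favorable paths: C(2,1) = 2
Total paths: 2^2 = 4
P = 2/4 = 1/2

Answer: 1/2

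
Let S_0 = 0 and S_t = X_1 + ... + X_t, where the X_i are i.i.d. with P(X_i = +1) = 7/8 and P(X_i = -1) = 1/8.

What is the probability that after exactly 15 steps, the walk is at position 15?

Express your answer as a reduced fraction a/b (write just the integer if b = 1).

To reach position 15 after 15 steps: need 15 steps of +1 and 0 steps of -1.
Number of such sequences: C(15,15) = 1
Each has probability (7/8)^15 · (1/8)^0 = 4747561509943/35184372088832
P = 1 · 4747561509943/35184372088832 = 4747561509943/35184372088832

Answer: 4747561509943/35184372088832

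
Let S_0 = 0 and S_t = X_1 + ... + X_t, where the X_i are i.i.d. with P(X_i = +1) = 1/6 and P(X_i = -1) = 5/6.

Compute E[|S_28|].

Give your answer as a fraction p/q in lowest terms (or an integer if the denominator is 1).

Answer: 3582224328498633017249/191904444202025484288

Derivation:
S_28 takes values m ≡ 0 (mod 2) with |m| ≤ 28; P(S_28=m) = C(28,(28+m)/2) · (1/6)^((28+m)/2) · (5/6)^((28-m)/2).
Distribution: P(S=-28)=37252902984619140625/6140942214464815497216, P(S=-26)=52154064178466796875/1535235553616203874304, P(S=-24)=10430812835693359375/113721152119718805504, P(S=-22)=27120113372802734375/170581728179578208256, P(S=-20)=135600566864013671875/682326912718312833024, P(S=-18)=5424022674560546875/28430288029929701376, P(S=-16)=24950504302978515625/170581728179578208256, P(S=-14)=7841587066650390625/85290864089789104128, P(S=-12)=10978221893310546875/227442304239437611008, P(S=-10)=10978221893310546875/511745184538734624768, P(S=-8)=8343448638916015625/1023490369077469249536, P(S=-6)=151699066162109375/56860576059859402752, P(S=-4)=515776824951171875/682326912718312833024, P(S=-2)=7935028076171875/42645432044894552064, P(S=0)=1133575439453125/28430288029929701376, P(S=2)=317401123046875/42645432044894552064, P(S=4)=825242919921875/682326912718312833024, P(S=6)=9708740234375/56860576059859402752, P(S=8)=21359228515625/1023490369077469249536, P(S=10)=1124169921875/511745184538734624768, P(S=12)=44966796875/227442304239437611008, P(S=14)=1284765625/85290864089789104128, P(S=16)=163515625/170581728179578208256, P(S=18)=1421875/28430288029929701376, P(S=20)=1421875/682326912718312833024, P(S=22)=11375/170581728179578208256, P(S=24)=175/113721152119718805504, P(S=26)=35/1535235553616203874304, P(S=28)=1/6140942214464815497216
E[|S_28|] = Σ_m |m|·P(S_28=m) = 3582224328498633017249/191904444202025484288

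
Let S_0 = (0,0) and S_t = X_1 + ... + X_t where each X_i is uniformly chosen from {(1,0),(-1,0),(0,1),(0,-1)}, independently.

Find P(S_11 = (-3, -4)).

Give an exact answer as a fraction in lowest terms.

Answer: 12705/2097152

Derivation:
Let h be the number of horizontal steps (so 11-h are vertical). To end at (-3,-4) need (h-3)/2 right-steps and ((11-h)-4)/2 up-steps.
Sum over h with 3 ≤ h ≤ 7, h ≡ 1 (mod 2), 11-h ≡ 0 (mod 2):
h=3: C(11,3)·C(3,0)·C(8,2) = 165·1·28 = 4620
h=5: C(11,5)·C(5,1)·C(6,1) = 462·5·6 = 13860
h=7: C(11,7)·C(7,2)·C(4,0) = 330·21·1 = 6930
Total favorable: 25410
Total paths: 4^11 = 4194304
P = 25410/4194304 = 12705/2097152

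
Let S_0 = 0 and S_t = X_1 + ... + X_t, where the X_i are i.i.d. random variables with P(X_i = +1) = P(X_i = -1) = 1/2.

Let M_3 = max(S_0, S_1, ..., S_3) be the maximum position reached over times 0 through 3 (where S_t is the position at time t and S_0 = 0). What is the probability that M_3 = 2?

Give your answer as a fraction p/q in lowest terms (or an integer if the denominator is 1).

Let M_3 = max(S_0,...,S_3). Use the reflection principle: for j ≥ 1, #{paths with M_3 ≥ j} = #{S_3 ≥ j} + #{S_3 ≥ j+1}.
By reflection, #{M_3 ≥ 2} = #{S_3 ≥ 2} + #{S_3 ≥ 3} = 1 + 1 = 2.
#{M_3 ≥ 3} = #{S_3 ≥ 3} + #{S_3 ≥ 4} = 1 + 0 = 1.
#{M_3 = 2} = 2 - 1 = 1.
P(M_3 = 2) = 1/8 = 1/8

Answer: 1/8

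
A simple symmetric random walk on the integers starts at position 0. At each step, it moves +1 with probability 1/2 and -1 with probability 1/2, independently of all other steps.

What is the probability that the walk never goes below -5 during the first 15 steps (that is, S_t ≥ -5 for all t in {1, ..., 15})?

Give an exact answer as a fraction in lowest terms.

Answer: 14443/16384

Derivation:
Let f(t,s) = #length-t paths at position s with S_1..S_t all ≥ -5.
f(t,s) = f(t-1,s-1) + f(t-1,s+1) for s ≥ -5; f(t,s) = 0 for s < -5.
t=0: f(0,0)=1
t=1: f(1,-1)=1 f(1,1)=1
t=2: f(2,-2)=1 f(2,0)=2 f(2,2)=1
t=3: f(3,-3)=1 f(3,-1)=3 f(3,1)=3 f(3,3)=1
t=4: f(4,-4)=1 f(4,-2)=4 f(4,0)=6 f(4,2)=4 f(4,4)=1
t=5: f(5,-5)=1 f(5,-3)=5 f(5,-1)=10 f(5,1)=10 f(5,3)=5 f(5,5)=1
t=6: f(6,-4)=6 f(6,-2)=15 f(6,0)=20 f(6,2)=15 f(6,4)=6 f(6,6)=1
t=7: f(7,-5)=6 f(7,-3)=21 f(7,-1)=35 f(7,1)=35 f(7,3)=21 f(7,5)=7 f(7,7)=1
t=8: f(8,-4)=27 f(8,-2)=56 f(8,0)=70 f(8,2)=56 f(8,4)=28 f(8,6)=8 f(8,8)=1
t=9: f(9,-5)=27 f(9,-3)=83 f(9,-1)=126 f(9,1)=126 f(9,3)=84 f(9,5)=36 f(9,7)=9 f(9,9)=1
t=10: f(10,-4)=110 f(10,-2)=209 f(10,0)=252 f(10,2)=210 f(10,4)=120 f(10,6)=45 f(10,8)=10 f(10,10)=1
t=11: f(11,-5)=110 f(11,-3)=319 f(11,-1)=461 f(11,1)=462 f(11,3)=330 f(11,5)=165 f(11,7)=55 f(11,9)=11 f(11,11)=1
t=12: f(12,-4)=429 f(12,-2)=780 f(12,0)=923 f(12,2)=792 f(12,4)=495 f(12,6)=220 f(12,8)=66 f(12,10)=12 f(12,12)=1
t=13: f(13,-5)=429 f(13,-3)=1209 f(13,-1)=1703 f(13,1)=1715 f(13,3)=1287 f(13,5)=715 f(13,7)=286 f(13,9)=78 f(13,11)=13 f(13,13)=1
t=14: f(14,-4)=1638 f(14,-2)=2912 f(14,0)=3418 f(14,2)=3002 f(14,4)=2002 f(14,6)=1001 f(14,8)=364 f(14,10)=91 f(14,12)=14 f(14,14)=1
t=15: f(15,-5)=1638 f(15,-3)=4550 f(15,-1)=6330 f(15,1)=6420 f(15,3)=5004 f(15,5)=3003 f(15,7)=1365 f(15,9)=455 f(15,11)=105 f(15,13)=15 f(15,15)=1
Σ_s f(15,s) = 28886
P = 28886/32768 = 14443/16384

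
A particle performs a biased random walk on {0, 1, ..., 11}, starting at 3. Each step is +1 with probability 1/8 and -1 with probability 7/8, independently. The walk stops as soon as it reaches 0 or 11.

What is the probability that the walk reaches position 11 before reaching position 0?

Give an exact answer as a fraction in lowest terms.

Biased walk: p = 1/8, q = 7/8, r = q/p = 7
Gambler's ruin: P(hit 11 before 0 | start at 3) = (1 - r^a)/(1 - r^N)
r^3 = 343; r^11 = 1977326743
P = (1 - 343) / (1 - 1977326743) = -342 / -1977326742 = 57/329554457

Answer: 57/329554457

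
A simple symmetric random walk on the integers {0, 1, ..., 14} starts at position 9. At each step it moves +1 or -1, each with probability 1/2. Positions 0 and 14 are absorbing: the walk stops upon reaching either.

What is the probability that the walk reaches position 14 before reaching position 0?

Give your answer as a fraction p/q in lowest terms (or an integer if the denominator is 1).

Symmetric walk (p = 1/2): the harmonic-function argument gives P(hit 14 before 0 | start at 9) = a/N.
P = 9/14 = 9/14

Answer: 9/14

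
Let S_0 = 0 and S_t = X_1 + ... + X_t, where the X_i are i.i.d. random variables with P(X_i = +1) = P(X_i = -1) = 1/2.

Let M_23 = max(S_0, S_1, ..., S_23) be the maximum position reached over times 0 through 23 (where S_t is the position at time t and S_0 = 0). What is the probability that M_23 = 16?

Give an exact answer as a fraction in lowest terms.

Let M_23 = max(S_0,...,S_23). Use the reflection principle: for j ≥ 1, #{paths with M_23 ≥ j} = #{S_23 ≥ j} + #{S_23 ≥ j+1}.
By reflection, #{M_23 ≥ 16} = #{S_23 ≥ 16} + #{S_23 ≥ 17} = 2048 + 2048 = 4096.
#{M_23 ≥ 17} = #{S_23 ≥ 17} + #{S_23 ≥ 18} = 2048 + 277 = 2325.
#{M_23 = 16} = 4096 - 2325 = 1771.
P(M_23 = 16) = 1771/8388608 = 1771/8388608

Answer: 1771/8388608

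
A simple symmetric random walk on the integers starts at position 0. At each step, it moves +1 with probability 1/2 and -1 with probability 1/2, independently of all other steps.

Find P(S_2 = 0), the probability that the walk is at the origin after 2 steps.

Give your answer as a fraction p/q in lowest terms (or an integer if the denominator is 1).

To return to 0 after 2 steps: need exactly 1 step of +1 and 1 of -1.
Favorable paths: C(2,1) = 2
Total paths: 2^2 = 4
P = 2/4 = 1/2

Answer: 1/2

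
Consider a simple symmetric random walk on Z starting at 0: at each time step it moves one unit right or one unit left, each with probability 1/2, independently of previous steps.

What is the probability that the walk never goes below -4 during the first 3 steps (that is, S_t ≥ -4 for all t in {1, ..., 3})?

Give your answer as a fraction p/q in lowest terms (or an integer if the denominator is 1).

Answer: 1

Derivation:
Let f(t,s) = #length-t paths at position s with S_1..S_t all ≥ -4.
f(t,s) = f(t-1,s-1) + f(t-1,s+1) for s ≥ -4; f(t,s) = 0 for s < -4.
t=0: f(0,0)=1
t=1: f(1,-1)=1 f(1,1)=1
t=2: f(2,-2)=1 f(2,0)=2 f(2,2)=1
t=3: f(3,-3)=1 f(3,-1)=3 f(3,1)=3 f(3,3)=1
Σ_s f(3,s) = 8
P = 8/8 = 1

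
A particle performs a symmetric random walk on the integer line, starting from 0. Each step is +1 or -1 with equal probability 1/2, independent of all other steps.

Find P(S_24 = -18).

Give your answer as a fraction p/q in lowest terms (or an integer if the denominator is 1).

To reach position -18 after 24 steps: need 3 steps of +1 and 21 of -1.
Favorable paths: C(24,3) = 2024
Total paths: 2^24 = 16777216
P = 2024/16777216 = 253/2097152

Answer: 253/2097152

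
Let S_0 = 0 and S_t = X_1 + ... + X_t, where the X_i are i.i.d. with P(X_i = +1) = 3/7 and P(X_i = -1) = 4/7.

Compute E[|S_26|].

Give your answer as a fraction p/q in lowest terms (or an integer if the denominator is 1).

Answer: 6781534681635385569638/1341068619663964900807

Derivation:
S_26 takes values m ≡ 0 (mod 2) with |m| ≤ 26; P(S_26=m) = C(26,(26+m)/2) · (3/7)^((26+m)/2) · (4/7)^((26-m)/2).
Distribution: P(S=-26)=4503599627370496/9387480337647754305649, P(S=-24)=87820192733724672/9387480337647754305649, P(S=-22)=823314306878668800/9387480337647754305649, P(S=-20)=4939885841272012800/9387480337647754305649, P(S=-18)=21303257690485555200/9387480337647754305649, P(S=-16)=70300750378602332160/9387480337647754305649, P(S=-14)=26362781391975874560/1341068619663964900807, P(S=-12)=395441720879638118400/9387480337647754305649, P(S=-10)=704380565316855398400/9387480337647754305649, P(S=-8)=1056570847975283097600/9387480337647754305649, P(S=-6)=1347127831168485949440/9387480337647754305649, P(S=-4)=1469593997638348308480/9387480337647754305649, P(S=-2)=1377744372785951539200/9387480337647754305649, P(S=0)=158970504552225177600/1341068619663964900807, P(S=2)=774981209692097740800/9387480337647754305649, P(S=4)=464988725815258644480/9387480337647754305649, P(S=6)=239759811748492738560/9387480337647754305649, P(S=8)=105776387536099737600/9387480337647754305649, P(S=10)=39666145326037401600/9387480337647754305649, P(S=12)=12526151155590758400/9387480337647754305649, P(S=14)=469730668334653440/1341068619663964900807, P(S=16)=704596002501980160/9387480337647754305649, P(S=18)=120101591335564800/9387480337647754305649, P(S=20)=15665424956812800/9387480337647754305649, P(S=22)=1468633589701200/9387480337647754305649, P(S=24)=88118015382072/9387480337647754305649, P(S=26)=2541865828329/9387480337647754305649
E[|S_26|] = Σ_m |m|·P(S_26=m) = 6781534681635385569638/1341068619663964900807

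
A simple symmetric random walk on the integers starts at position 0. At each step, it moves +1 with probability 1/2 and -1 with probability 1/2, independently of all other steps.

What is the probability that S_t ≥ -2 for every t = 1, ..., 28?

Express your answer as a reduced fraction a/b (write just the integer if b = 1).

Answer: 14375115/33554432

Derivation:
Let f(t,s) = #length-t paths at position s with S_1..S_t all ≥ -2.
f(t,s) = f(t-1,s-1) + f(t-1,s+1) for s ≥ -2; f(t,s) = 0 for s < -2.
t=0: f(0,0)=1
t=1: f(1,-1)=1 f(1,1)=1
t=2: f(2,-2)=1 f(2,0)=2 f(2,2)=1
t=3: f(3,-1)=3 f(3,1)=3 f(3,3)=1
t=4: f(4,-2)=3 f(4,0)=6 f(4,2)=4 f(4,4)=1
t=5: f(5,-1)=9 f(5,1)=10 f(5,3)=5 f(5,5)=1
t=6: f(6,-2)=9 f(6,0)=19 f(6,2)=15 f(6,4)=6 f(6,6)=1
t=7: f(7,-1)=28 f(7,1)=34 f(7,3)=21 f(7,5)=7 f(7,7)=1
t=8: f(8,-2)=28 f(8,0)=62 f(8,2)=55 f(8,4)=28 f(8,6)=8 f(8,8)=1
t=9: f(9,-1)=90 f(9,1)=117 f(9,3)=83 f(9,5)=36 f(9,7)=9 f(9,9)=1
t=10: f(10,-2)=90 f(10,0)=207 f(10,2)=200 f(10,4)=119 f(10,6)=45 f(10,8)=10 f(10,10)=1
t=11: f(11,-1)=297 f(11,1)=407 f(11,3)=319 f(11,5)=164 f(11,7)=55 f(11,9)=11 f(11,11)=1
t=12: f(12,-2)=297 f(12,0)=704 f(12,2)=726 f(12,4)=483 f(12,6)=219 f(12,8)=66 f(12,10)=12 f(12,12)=1
t=13: f(13,-1)=1001 f(13,1)=1430 f(13,3)=1209 f(13,5)=702 f(13,7)=285 f(13,9)=78 f(13,11)=13 f(13,13)=1
t=14: f(14,-2)=1001 f(14,0)=2431 f(14,2)=2639 f(14,4)=1911 f(14,6)=987 f(14,8)=363 f(14,10)=91 f(14,12)=14 f(14,14)=1
t=15: f(15,-1)=3432 f(15,1)=5070 f(15,3)=4550 f(15,5)=2898 f(15,7)=1350 f(15,9)=454 f(15,11)=105 f(15,13)=15 f(15,15)=1
t=16: f(16,-2)=3432 f(16,0)=8502 f(16,2)=9620 f(16,4)=7448 f(16,6)=4248 f(16,8)=1804 f(16,10)=559 f(16,12)=120 f(16,14)=16 f(16,16)=1
t=17: f(17,-1)=11934 f(17,1)=18122 f(17,3)=17068 f(17,5)=11696 f(17,7)=6052 f(17,9)=2363 f(17,11)=679 f(17,13)=136 f(17,15)=17 f(17,17)=1
t=18: f(18,-2)=11934 f(18,0)=30056 f(18,2)=35190 f(18,4)=28764 f(18,6)=17748 f(18,8)=8415 f(18,10)=3042 f(18,12)=815 f(18,14)=153 f(18,16)=18 f(18,18)=1
t=19: f(19,-1)=41990 f(19,1)=65246 f(19,3)=63954 f(19,5)=46512 f(19,7)=26163 f(19,9)=11457 f(19,11)=3857 f(19,13)=968 f(19,15)=171 f(19,17)=19 f(19,19)=1
t=20: f(20,-2)=41990 f(20,0)=107236 f(20,2)=129200 f(20,4)=110466 f(20,6)=72675 f(20,8)=37620 f(20,10)=15314 f(20,12)=4825 f(20,14)=1139 f(20,16)=190 f(20,18)=20 f(20,20)=1
t=21: f(21,-1)=149226 f(21,1)=236436 f(21,3)=239666 f(21,5)=183141 f(21,7)=110295 f(21,9)=52934 f(21,11)=20139 f(21,13)=5964 f(21,15)=1329 f(21,17)=210 f(21,19)=21 f(21,21)=1
t=22: f(22,-2)=149226 f(22,0)=385662 f(22,2)=476102 f(22,4)=422807 f(22,6)=293436 f(22,8)=163229 f(22,10)=73073 f(22,12)=26103 f(22,14)=7293 f(22,16)=1539 f(22,18)=231 f(22,20)=22 f(22,22)=1
t=23: f(23,-1)=534888 f(23,1)=861764 f(23,3)=898909 f(23,5)=716243 f(23,7)=456665 f(23,9)=236302 f(23,11)=99176 f(23,13)=33396 f(23,15)=8832 f(23,17)=1770 f(23,19)=253 f(23,21)=23 f(23,23)=1
t=24: f(24,-2)=534888 f(24,0)=1396652 f(24,2)=1760673 f(24,4)=1615152 f(24,6)=1172908 f(24,8)=692967 f(24,10)=335478 f(24,12)=132572 f(24,14)=42228 f(24,16)=10602 f(24,18)=2023 f(24,20)=276 f(24,22)=24 f(24,24)=1
t=25: f(25,-1)=1931540 f(25,1)=3157325 f(25,3)=3375825 f(25,5)=2788060 f(25,7)=1865875 f(25,9)=1028445 f(25,11)=468050 f(25,13)=174800 f(25,15)=52830 f(25,17)=12625 f(25,19)=2299 f(25,21)=300 f(25,23)=25 f(25,25)=1
t=26: f(26,-2)=1931540 f(26,0)=5088865 f(26,2)=6533150 f(26,4)=6163885 f(26,6)=4653935 f(26,8)=2894320 f(26,10)=1496495 f(26,12)=642850 f(26,14)=227630 f(26,16)=65455 f(26,18)=14924 f(26,20)=2599 f(26,22)=325 f(26,24)=26 f(26,26)=1
t=27: f(27,-1)=7020405 f(27,1)=11622015 f(27,3)=12697035 f(27,5)=10817820 f(27,7)=7548255 f(27,9)=4390815 f(27,11)=2139345 f(27,13)=870480 f(27,15)=293085 f(27,17)=80379 f(27,19)=17523 f(27,21)=2924 f(27,23)=351 f(27,25)=27 f(27,27)=1
t=28: f(28,-2)=7020405 f(28,0)=18642420 f(28,2)=24319050 f(28,4)=23514855 f(28,6)=18366075 f(28,8)=11939070 f(28,10)=6530160 f(28,12)=3009825 f(28,14)=1163565 f(28,16)=373464 f(28,18)=97902 f(28,20)=20447 f(28,22)=3275 f(28,24)=378 f(28,26)=28 f(28,28)=1
Σ_s f(28,s) = 115000920
P = 115000920/268435456 = 14375115/33554432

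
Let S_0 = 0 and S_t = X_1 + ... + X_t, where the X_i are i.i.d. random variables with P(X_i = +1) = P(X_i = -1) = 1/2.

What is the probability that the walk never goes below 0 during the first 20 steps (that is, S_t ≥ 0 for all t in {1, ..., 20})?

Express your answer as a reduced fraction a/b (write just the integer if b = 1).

Let f(t,s) = #length-t paths at position s with S_1..S_t all ≥ 0.
f(t,s) = f(t-1,s-1) + f(t-1,s+1) for s ≥ 0; f(t,s) = 0 for s < 0.
t=0: f(0,0)=1
t=1: f(1,1)=1
t=2: f(2,0)=1 f(2,2)=1
t=3: f(3,1)=2 f(3,3)=1
t=4: f(4,0)=2 f(4,2)=3 f(4,4)=1
t=5: f(5,1)=5 f(5,3)=4 f(5,5)=1
t=6: f(6,0)=5 f(6,2)=9 f(6,4)=5 f(6,6)=1
t=7: f(7,1)=14 f(7,3)=14 f(7,5)=6 f(7,7)=1
t=8: f(8,0)=14 f(8,2)=28 f(8,4)=20 f(8,6)=7 f(8,8)=1
t=9: f(9,1)=42 f(9,3)=48 f(9,5)=27 f(9,7)=8 f(9,9)=1
t=10: f(10,0)=42 f(10,2)=90 f(10,4)=75 f(10,6)=35 f(10,8)=9 f(10,10)=1
t=11: f(11,1)=132 f(11,3)=165 f(11,5)=110 f(11,7)=44 f(11,9)=10 f(11,11)=1
t=12: f(12,0)=132 f(12,2)=297 f(12,4)=275 f(12,6)=154 f(12,8)=54 f(12,10)=11 f(12,12)=1
t=13: f(13,1)=429 f(13,3)=572 f(13,5)=429 f(13,7)=208 f(13,9)=65 f(13,11)=12 f(13,13)=1
t=14: f(14,0)=429 f(14,2)=1001 f(14,4)=1001 f(14,6)=637 f(14,8)=273 f(14,10)=77 f(14,12)=13 f(14,14)=1
t=15: f(15,1)=1430 f(15,3)=2002 f(15,5)=1638 f(15,7)=910 f(15,9)=350 f(15,11)=90 f(15,13)=14 f(15,15)=1
t=16: f(16,0)=1430 f(16,2)=3432 f(16,4)=3640 f(16,6)=2548 f(16,8)=1260 f(16,10)=440 f(16,12)=104 f(16,14)=15 f(16,16)=1
t=17: f(17,1)=4862 f(17,3)=7072 f(17,5)=6188 f(17,7)=3808 f(17,9)=1700 f(17,11)=544 f(17,13)=119 f(17,15)=16 f(17,17)=1
t=18: f(18,0)=4862 f(18,2)=11934 f(18,4)=13260 f(18,6)=9996 f(18,8)=5508 f(18,10)=2244 f(18,12)=663 f(18,14)=135 f(18,16)=17 f(18,18)=1
t=19: f(19,1)=16796 f(19,3)=25194 f(19,5)=23256 f(19,7)=15504 f(19,9)=7752 f(19,11)=2907 f(19,13)=798 f(19,15)=152 f(19,17)=18 f(19,19)=1
t=20: f(20,0)=16796 f(20,2)=41990 f(20,4)=48450 f(20,6)=38760 f(20,8)=23256 f(20,10)=10659 f(20,12)=3705 f(20,14)=950 f(20,16)=170 f(20,18)=19 f(20,20)=1
Σ_s f(20,s) = 184756
P = 184756/1048576 = 46189/262144

Answer: 46189/262144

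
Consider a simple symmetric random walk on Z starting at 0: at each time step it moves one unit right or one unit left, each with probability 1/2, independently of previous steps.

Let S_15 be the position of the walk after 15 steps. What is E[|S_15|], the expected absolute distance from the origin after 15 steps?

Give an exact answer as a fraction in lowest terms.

Answer: 6435/2048

Derivation:
S_15 takes values m ≡ 1 (mod 2) with |m| ≤ 15; P(S_15=m) = C(15,(15+m)/2)/2^15.
Total paths: 2^15 = 32768
Distribution: P(S=-15)=1/32768, P(S=-13)=15/32768, P(S=-11)=105/32768, P(S=-9)=455/32768, P(S=-7)=1365/32768, P(S=-5)=3003/32768, P(S=-3)=5005/32768, P(S=-1)=6435/32768, P(S=1)=6435/32768, P(S=3)=5005/32768, P(S=5)=3003/32768, P(S=7)=1365/32768, P(S=9)=455/32768, P(S=11)=105/32768, P(S=13)=15/32768, P(S=15)=1/32768
E[|S_15|] = Σ_m |m|·P(S_15=m) = 102960/32768 = 6435/2048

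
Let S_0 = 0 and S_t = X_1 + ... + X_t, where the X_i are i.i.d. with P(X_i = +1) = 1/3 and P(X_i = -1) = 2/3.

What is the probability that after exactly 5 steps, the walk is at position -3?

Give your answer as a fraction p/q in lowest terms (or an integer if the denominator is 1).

Answer: 80/243

Derivation:
To reach position -3 after 5 steps: need 1 step of +1 and 4 steps of -1.
Number of such sequences: C(5,1) = 5
Each has probability (1/3)^1 · (2/3)^4 = 16/243
P = 5 · 16/243 = 80/243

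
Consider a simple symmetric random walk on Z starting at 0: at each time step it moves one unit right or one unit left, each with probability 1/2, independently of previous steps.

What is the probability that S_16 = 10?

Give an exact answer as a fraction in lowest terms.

Answer: 35/4096

Derivation:
To reach position 10 after 16 steps: need 13 steps of +1 and 3 of -1.
Favorable paths: C(16,13) = 560
Total paths: 2^16 = 65536
P = 560/65536 = 35/4096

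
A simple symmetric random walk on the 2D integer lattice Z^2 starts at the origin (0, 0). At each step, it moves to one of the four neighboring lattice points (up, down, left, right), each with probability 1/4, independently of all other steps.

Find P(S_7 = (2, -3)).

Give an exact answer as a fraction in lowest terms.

Let h be the number of horizontal steps (so 7-h are vertical). To end at (2,-3) need (h+2)/2 right-steps and ((7-h)-3)/2 up-steps.
Sum over h with 2 ≤ h ≤ 4, h ≡ 0 (mod 2), 7-h ≡ 1 (mod 2):
h=2: C(7,2)·C(2,2)·C(5,1) = 21·1·5 = 105
h=4: C(7,4)·C(4,3)·C(3,0) = 35·4·1 = 140
Total favorable: 245
Total paths: 4^7 = 16384
P = 245/16384 = 245/16384

Answer: 245/16384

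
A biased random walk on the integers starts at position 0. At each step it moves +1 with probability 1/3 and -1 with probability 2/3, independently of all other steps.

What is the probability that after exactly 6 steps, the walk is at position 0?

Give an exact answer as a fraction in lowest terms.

Answer: 160/729

Derivation:
To be at 0 after 6 steps: need exactly 3 steps of +1 and 3 of -1.
Number of such sequences: C(6,3) = 20
Each has probability (1/3)^3 · (2/3)^3 = 8/729
P = 20 · 8/729 = 160/729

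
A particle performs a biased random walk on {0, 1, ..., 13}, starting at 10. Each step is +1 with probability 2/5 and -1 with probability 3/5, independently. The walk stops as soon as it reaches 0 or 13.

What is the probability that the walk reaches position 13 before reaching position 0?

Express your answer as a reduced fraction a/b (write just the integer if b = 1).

Biased walk: p = 2/5, q = 3/5, r = q/p = 3/2
Gambler's ruin: P(hit 13 before 0 | start at 10) = (1 - r^a)/(1 - r^N)
r^10 = 59049/1024; r^13 = 1594323/8192
P = (1 - 59049/1024) / (1 - 1594323/8192) = -58025/1024 / -1586131/8192 = 464200/1586131

Answer: 464200/1586131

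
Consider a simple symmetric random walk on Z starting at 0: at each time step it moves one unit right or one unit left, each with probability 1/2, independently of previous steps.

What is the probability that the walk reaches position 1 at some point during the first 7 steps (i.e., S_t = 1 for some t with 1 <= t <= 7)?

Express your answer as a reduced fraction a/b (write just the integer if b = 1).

Answer: 93/128

Derivation:
Count via complement. Let g(t,s) = #length-t paths at position s with S_1..S_t all ≠ 1.
g(t,s) = g(t-1,s-1) + g(t-1,s+1) for s ≠ 1; g(t,1) = 0.
t=0: g(0,0)=1
t=1: g(1,-1)=1
t=2: g(2,-2)=1 g(2,0)=1
t=3: g(3,-3)=1 g(3,-1)=2
t=4: g(4,-4)=1 g(4,-2)=3 g(4,0)=2
t=5: g(5,-5)=1 g(5,-3)=4 g(5,-1)=5
t=6: g(6,-6)=1 g(6,-4)=5 g(6,-2)=9 g(6,0)=5
t=7: g(7,-7)=1 g(7,-5)=6 g(7,-3)=14 g(7,-1)=14
Paths never hitting 1: Σ_s g(7,s) = 35
Paths hitting 1: 2^7 - 35 = 93
P = 93/128 = 93/128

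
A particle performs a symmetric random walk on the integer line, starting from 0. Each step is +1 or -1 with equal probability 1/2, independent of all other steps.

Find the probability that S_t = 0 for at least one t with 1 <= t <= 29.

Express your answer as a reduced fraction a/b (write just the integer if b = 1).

Count via complement. Let g(t,s) = #length-t paths at position s with S_1..S_t all ≠ 0.
g(t,s) = g(t-1,s-1) + g(t-1,s+1) for s ≠ 0; g(t,0) = 0.
t=0: g(0,0)=1
t=1: g(1,-1)=1 g(1,1)=1
t=2: g(2,-2)=1 g(2,2)=1
t=3: g(3,-3)=1 g(3,-1)=1 g(3,1)=1 g(3,3)=1
t=4: g(4,-4)=1 g(4,-2)=2 g(4,2)=2 g(4,4)=1
t=5: g(5,-5)=1 g(5,-3)=3 g(5,-1)=2 g(5,1)=2 g(5,3)=3 g(5,5)=1
t=6: g(6,-6)=1 g(6,-4)=4 g(6,-2)=5 g(6,2)=5 g(6,4)=4 g(6,6)=1
t=7: g(7,-7)=1 g(7,-5)=5 g(7,-3)=9 g(7,-1)=5 g(7,1)=5 g(7,3)=9 g(7,5)=5 g(7,7)=1
t=8: g(8,-8)=1 g(8,-6)=6 g(8,-4)=14 g(8,-2)=14 g(8,2)=14 g(8,4)=14 g(8,6)=6 g(8,8)=1
t=9: g(9,-9)=1 g(9,-7)=7 g(9,-5)=20 g(9,-3)=28 g(9,-1)=14 g(9,1)=14 g(9,3)=28 g(9,5)=20 g(9,7)=7 g(9,9)=1
t=10: g(10,-10)=1 g(10,-8)=8 g(10,-6)=27 g(10,-4)=48 g(10,-2)=42 g(10,2)=42 g(10,4)=48 g(10,6)=27 g(10,8)=8 g(10,10)=1
t=11: g(11,-11)=1 g(11,-9)=9 g(11,-7)=35 g(11,-5)=75 g(11,-3)=90 g(11,-1)=42 g(11,1)=42 g(11,3)=90 g(11,5)=75 g(11,7)=35 g(11,9)=9 g(11,11)=1
t=12: g(12,-12)=1 g(12,-10)=10 g(12,-8)=44 g(12,-6)=110 g(12,-4)=165 g(12,-2)=132 g(12,2)=132 g(12,4)=165 g(12,6)=110 g(12,8)=44 g(12,10)=10 g(12,12)=1
t=13: g(13,-13)=1 g(13,-11)=11 g(13,-9)=54 g(13,-7)=154 g(13,-5)=275 g(13,-3)=297 g(13,-1)=132 g(13,1)=132 g(13,3)=297 g(13,5)=275 g(13,7)=154 g(13,9)=54 g(13,11)=11 g(13,13)=1
t=14: g(14,-14)=1 g(14,-12)=12 g(14,-10)=65 g(14,-8)=208 g(14,-6)=429 g(14,-4)=572 g(14,-2)=429 g(14,2)=429 g(14,4)=572 g(14,6)=429 g(14,8)=208 g(14,10)=65 g(14,12)=12 g(14,14)=1
t=15: g(15,-15)=1 g(15,-13)=13 g(15,-11)=77 g(15,-9)=273 g(15,-7)=637 g(15,-5)=1001 g(15,-3)=1001 g(15,-1)=429 g(15,1)=429 g(15,3)=1001 g(15,5)=1001 g(15,7)=637 g(15,9)=273 g(15,11)=77 g(15,13)=13 g(15,15)=1
t=16: g(16,-16)=1 g(16,-14)=14 g(16,-12)=90 g(16,-10)=350 g(16,-8)=910 g(16,-6)=1638 g(16,-4)=2002 g(16,-2)=1430 g(16,2)=1430 g(16,4)=2002 g(16,6)=1638 g(16,8)=910 g(16,10)=350 g(16,12)=90 g(16,14)=14 g(16,16)=1
t=17: g(17,-17)=1 g(17,-15)=15 g(17,-13)=104 g(17,-11)=440 g(17,-9)=1260 g(17,-7)=2548 g(17,-5)=3640 g(17,-3)=3432 g(17,-1)=1430 g(17,1)=1430 g(17,3)=3432 g(17,5)=3640 g(17,7)=2548 g(17,9)=1260 g(17,11)=440 g(17,13)=104 g(17,15)=15 g(17,17)=1
t=18: g(18,-18)=1 g(18,-16)=16 g(18,-14)=119 g(18,-12)=544 g(18,-10)=1700 g(18,-8)=3808 g(18,-6)=6188 g(18,-4)=7072 g(18,-2)=4862 g(18,2)=4862 g(18,4)=7072 g(18,6)=6188 g(18,8)=3808 g(18,10)=1700 g(18,12)=544 g(18,14)=119 g(18,16)=16 g(18,18)=1
t=19: g(19,-19)=1 g(19,-17)=17 g(19,-15)=135 g(19,-13)=663 g(19,-11)=2244 g(19,-9)=5508 g(19,-7)=9996 g(19,-5)=13260 g(19,-3)=11934 g(19,-1)=4862 g(19,1)=4862 g(19,3)=11934 g(19,5)=13260 g(19,7)=9996 g(19,9)=5508 g(19,11)=2244 g(19,13)=663 g(19,15)=135 g(19,17)=17 g(19,19)=1
t=20: g(20,-20)=1 g(20,-18)=18 g(20,-16)=152 g(20,-14)=798 g(20,-12)=2907 g(20,-10)=7752 g(20,-8)=15504 g(20,-6)=23256 g(20,-4)=25194 g(20,-2)=16796 g(20,2)=16796 g(20,4)=25194 g(20,6)=23256 g(20,8)=15504 g(20,10)=7752 g(20,12)=2907 g(20,14)=798 g(20,16)=152 g(20,18)=18 g(20,20)=1
t=21: g(21,-21)=1 g(21,-19)=19 g(21,-17)=170 g(21,-15)=950 g(21,-13)=3705 g(21,-11)=10659 g(21,-9)=23256 g(21,-7)=38760 g(21,-5)=48450 g(21,-3)=41990 g(21,-1)=16796 g(21,1)=16796 g(21,3)=41990 g(21,5)=48450 g(21,7)=38760 g(21,9)=23256 g(21,11)=10659 g(21,13)=3705 g(21,15)=950 g(21,17)=170 g(21,19)=19 g(21,21)=1
t=22: g(22,-22)=1 g(22,-20)=20 g(22,-18)=189 g(22,-16)=1120 g(22,-14)=4655 g(22,-12)=14364 g(22,-10)=33915 g(22,-8)=62016 g(22,-6)=87210 g(22,-4)=90440 g(22,-2)=58786 g(22,2)=58786 g(22,4)=90440 g(22,6)=87210 g(22,8)=62016 g(22,10)=33915 g(22,12)=14364 g(22,14)=4655 g(22,16)=1120 g(22,18)=189 g(22,20)=20 g(22,22)=1
t=23: g(23,-23)=1 g(23,-21)=21 g(23,-19)=209 g(23,-17)=1309 g(23,-15)=5775 g(23,-13)=19019 g(23,-11)=48279 g(23,-9)=95931 g(23,-7)=149226 g(23,-5)=177650 g(23,-3)=149226 g(23,-1)=58786 g(23,1)=58786 g(23,3)=149226 g(23,5)=177650 g(23,7)=149226 g(23,9)=95931 g(23,11)=48279 g(23,13)=19019 g(23,15)=5775 g(23,17)=1309 g(23,19)=209 g(23,21)=21 g(23,23)=1
t=24: g(24,-24)=1 g(24,-22)=22 g(24,-20)=230 g(24,-18)=1518 g(24,-16)=7084 g(24,-14)=24794 g(24,-12)=67298 g(24,-10)=144210 g(24,-8)=245157 g(24,-6)=326876 g(24,-4)=326876 g(24,-2)=208012 g(24,2)=208012 g(24,4)=326876 g(24,6)=326876 g(24,8)=245157 g(24,10)=144210 g(24,12)=67298 g(24,14)=24794 g(24,16)=7084 g(24,18)=1518 g(24,20)=230 g(24,22)=22 g(24,24)=1
t=25: g(25,-25)=1 g(25,-23)=23 g(25,-21)=252 g(25,-19)=1748 g(25,-17)=8602 g(25,-15)=31878 g(25,-13)=92092 g(25,-11)=211508 g(25,-9)=389367 g(25,-7)=572033 g(25,-5)=653752 g(25,-3)=534888 g(25,-1)=208012 g(25,1)=208012 g(25,3)=534888 g(25,5)=653752 g(25,7)=572033 g(25,9)=389367 g(25,11)=211508 g(25,13)=92092 g(25,15)=31878 g(25,17)=8602 g(25,19)=1748 g(25,21)=252 g(25,23)=23 g(25,25)=1
t=26: g(26,-26)=1 g(26,-24)=24 g(26,-22)=275 g(26,-20)=2000 g(26,-18)=10350 g(26,-16)=40480 g(26,-14)=123970 g(26,-12)=303600 g(26,-10)=600875 g(26,-8)=961400 g(26,-6)=1225785 g(26,-4)=1188640 g(26,-2)=742900 g(26,2)=742900 g(26,4)=1188640 g(26,6)=1225785 g(26,8)=961400 g(26,10)=600875 g(26,12)=303600 g(26,14)=123970 g(26,16)=40480 g(26,18)=10350 g(26,20)=2000 g(26,22)=275 g(26,24)=24 g(26,26)=1
t=27: g(27,-27)=1 g(27,-25)=25 g(27,-23)=299 g(27,-21)=2275 g(27,-19)=12350 g(27,-17)=50830 g(27,-15)=164450 g(27,-13)=427570 g(27,-11)=904475 g(27,-9)=1562275 g(27,-7)=2187185 g(27,-5)=2414425 g(27,-3)=1931540 g(27,-1)=742900 g(27,1)=742900 g(27,3)=1931540 g(27,5)=2414425 g(27,7)=2187185 g(27,9)=1562275 g(27,11)=904475 g(27,13)=427570 g(27,15)=164450 g(27,17)=50830 g(27,19)=12350 g(27,21)=2275 g(27,23)=299 g(27,25)=25 g(27,27)=1
t=28: g(28,-28)=1 g(28,-26)=26 g(28,-24)=324 g(28,-22)=2574 g(28,-20)=14625 g(28,-18)=63180 g(28,-16)=215280 g(28,-14)=592020 g(28,-12)=1332045 g(28,-10)=2466750 g(28,-8)=3749460 g(28,-6)=4601610 g(28,-4)=4345965 g(28,-2)=2674440 g(28,2)=2674440 g(28,4)=4345965 g(28,6)=4601610 g(28,8)=3749460 g(28,10)=2466750 g(28,12)=1332045 g(28,14)=592020 g(28,16)=215280 g(28,18)=63180 g(28,20)=14625 g(28,22)=2574 g(28,24)=324 g(28,26)=26 g(28,28)=1
t=29: g(29,-29)=1 g(29,-27)=27 g(29,-25)=350 g(29,-23)=2898 g(29,-21)=17199 g(29,-19)=77805 g(29,-17)=278460 g(29,-15)=807300 g(29,-13)=1924065 g(29,-11)=3798795 g(29,-9)=6216210 g(29,-7)=8351070 g(29,-5)=8947575 g(29,-3)=7020405 g(29,-1)=2674440 g(29,1)=2674440 g(29,3)=7020405 g(29,5)=8947575 g(29,7)=8351070 g(29,9)=6216210 g(29,11)=3798795 g(29,13)=1924065 g(29,15)=807300 g(29,17)=278460 g(29,19)=77805 g(29,21)=17199 g(29,23)=2898 g(29,25)=350 g(29,27)=27 g(29,29)=1
Paths never hitting 0: Σ_s g(29,s) = 80233200
Paths hitting 0: 2^29 - 80233200 = 456637712
P = 456637712/536870912 = 28539857/33554432

Answer: 28539857/33554432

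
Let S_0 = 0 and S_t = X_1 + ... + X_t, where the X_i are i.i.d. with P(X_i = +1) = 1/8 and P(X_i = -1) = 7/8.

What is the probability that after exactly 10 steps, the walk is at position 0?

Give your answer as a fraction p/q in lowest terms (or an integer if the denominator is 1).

Answer: 1058841/268435456

Derivation:
To be at 0 after 10 steps: need exactly 5 steps of +1 and 5 of -1.
Number of such sequences: C(10,5) = 252
Each has probability (1/8)^5 · (7/8)^5 = 16807/1073741824
P = 252 · 16807/1073741824 = 1058841/268435456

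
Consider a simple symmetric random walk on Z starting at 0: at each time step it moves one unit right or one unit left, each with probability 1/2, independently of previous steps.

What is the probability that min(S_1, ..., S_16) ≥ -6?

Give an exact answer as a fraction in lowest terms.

Answer: 30251/32768

Derivation:
Let f(t,s) = #length-t paths at position s with S_1..S_t all ≥ -6.
f(t,s) = f(t-1,s-1) + f(t-1,s+1) for s ≥ -6; f(t,s) = 0 for s < -6.
t=0: f(0,0)=1
t=1: f(1,-1)=1 f(1,1)=1
t=2: f(2,-2)=1 f(2,0)=2 f(2,2)=1
t=3: f(3,-3)=1 f(3,-1)=3 f(3,1)=3 f(3,3)=1
t=4: f(4,-4)=1 f(4,-2)=4 f(4,0)=6 f(4,2)=4 f(4,4)=1
t=5: f(5,-5)=1 f(5,-3)=5 f(5,-1)=10 f(5,1)=10 f(5,3)=5 f(5,5)=1
t=6: f(6,-6)=1 f(6,-4)=6 f(6,-2)=15 f(6,0)=20 f(6,2)=15 f(6,4)=6 f(6,6)=1
t=7: f(7,-5)=7 f(7,-3)=21 f(7,-1)=35 f(7,1)=35 f(7,3)=21 f(7,5)=7 f(7,7)=1
t=8: f(8,-6)=7 f(8,-4)=28 f(8,-2)=56 f(8,0)=70 f(8,2)=56 f(8,4)=28 f(8,6)=8 f(8,8)=1
t=9: f(9,-5)=35 f(9,-3)=84 f(9,-1)=126 f(9,1)=126 f(9,3)=84 f(9,5)=36 f(9,7)=9 f(9,9)=1
t=10: f(10,-6)=35 f(10,-4)=119 f(10,-2)=210 f(10,0)=252 f(10,2)=210 f(10,4)=120 f(10,6)=45 f(10,8)=10 f(10,10)=1
t=11: f(11,-5)=154 f(11,-3)=329 f(11,-1)=462 f(11,1)=462 f(11,3)=330 f(11,5)=165 f(11,7)=55 f(11,9)=11 f(11,11)=1
t=12: f(12,-6)=154 f(12,-4)=483 f(12,-2)=791 f(12,0)=924 f(12,2)=792 f(12,4)=495 f(12,6)=220 f(12,8)=66 f(12,10)=12 f(12,12)=1
t=13: f(13,-5)=637 f(13,-3)=1274 f(13,-1)=1715 f(13,1)=1716 f(13,3)=1287 f(13,5)=715 f(13,7)=286 f(13,9)=78 f(13,11)=13 f(13,13)=1
t=14: f(14,-6)=637 f(14,-4)=1911 f(14,-2)=2989 f(14,0)=3431 f(14,2)=3003 f(14,4)=2002 f(14,6)=1001 f(14,8)=364 f(14,10)=91 f(14,12)=14 f(14,14)=1
t=15: f(15,-5)=2548 f(15,-3)=4900 f(15,-1)=6420 f(15,1)=6434 f(15,3)=5005 f(15,5)=3003 f(15,7)=1365 f(15,9)=455 f(15,11)=105 f(15,13)=15 f(15,15)=1
t=16: f(16,-6)=2548 f(16,-4)=7448 f(16,-2)=11320 f(16,0)=12854 f(16,2)=11439 f(16,4)=8008 f(16,6)=4368 f(16,8)=1820 f(16,10)=560 f(16,12)=120 f(16,14)=16 f(16,16)=1
Σ_s f(16,s) = 60502
P = 60502/65536 = 30251/32768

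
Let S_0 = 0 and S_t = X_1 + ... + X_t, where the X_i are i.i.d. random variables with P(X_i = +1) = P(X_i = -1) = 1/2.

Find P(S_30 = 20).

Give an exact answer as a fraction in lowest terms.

To reach position 20 after 30 steps: need 25 steps of +1 and 5 of -1.
Favorable paths: C(30,25) = 142506
Total paths: 2^30 = 1073741824
P = 142506/1073741824 = 71253/536870912

Answer: 71253/536870912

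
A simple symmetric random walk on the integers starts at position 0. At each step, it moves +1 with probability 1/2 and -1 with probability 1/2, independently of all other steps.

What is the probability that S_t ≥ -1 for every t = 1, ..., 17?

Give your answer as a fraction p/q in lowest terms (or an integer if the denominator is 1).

Answer: 12155/32768

Derivation:
Let f(t,s) = #length-t paths at position s with S_1..S_t all ≥ -1.
f(t,s) = f(t-1,s-1) + f(t-1,s+1) for s ≥ -1; f(t,s) = 0 for s < -1.
t=0: f(0,0)=1
t=1: f(1,-1)=1 f(1,1)=1
t=2: f(2,0)=2 f(2,2)=1
t=3: f(3,-1)=2 f(3,1)=3 f(3,3)=1
t=4: f(4,0)=5 f(4,2)=4 f(4,4)=1
t=5: f(5,-1)=5 f(5,1)=9 f(5,3)=5 f(5,5)=1
t=6: f(6,0)=14 f(6,2)=14 f(6,4)=6 f(6,6)=1
t=7: f(7,-1)=14 f(7,1)=28 f(7,3)=20 f(7,5)=7 f(7,7)=1
t=8: f(8,0)=42 f(8,2)=48 f(8,4)=27 f(8,6)=8 f(8,8)=1
t=9: f(9,-1)=42 f(9,1)=90 f(9,3)=75 f(9,5)=35 f(9,7)=9 f(9,9)=1
t=10: f(10,0)=132 f(10,2)=165 f(10,4)=110 f(10,6)=44 f(10,8)=10 f(10,10)=1
t=11: f(11,-1)=132 f(11,1)=297 f(11,3)=275 f(11,5)=154 f(11,7)=54 f(11,9)=11 f(11,11)=1
t=12: f(12,0)=429 f(12,2)=572 f(12,4)=429 f(12,6)=208 f(12,8)=65 f(12,10)=12 f(12,12)=1
t=13: f(13,-1)=429 f(13,1)=1001 f(13,3)=1001 f(13,5)=637 f(13,7)=273 f(13,9)=77 f(13,11)=13 f(13,13)=1
t=14: f(14,0)=1430 f(14,2)=2002 f(14,4)=1638 f(14,6)=910 f(14,8)=350 f(14,10)=90 f(14,12)=14 f(14,14)=1
t=15: f(15,-1)=1430 f(15,1)=3432 f(15,3)=3640 f(15,5)=2548 f(15,7)=1260 f(15,9)=440 f(15,11)=104 f(15,13)=15 f(15,15)=1
t=16: f(16,0)=4862 f(16,2)=7072 f(16,4)=6188 f(16,6)=3808 f(16,8)=1700 f(16,10)=544 f(16,12)=119 f(16,14)=16 f(16,16)=1
t=17: f(17,-1)=4862 f(17,1)=11934 f(17,3)=13260 f(17,5)=9996 f(17,7)=5508 f(17,9)=2244 f(17,11)=663 f(17,13)=135 f(17,15)=17 f(17,17)=1
Σ_s f(17,s) = 48620
P = 48620/131072 = 12155/32768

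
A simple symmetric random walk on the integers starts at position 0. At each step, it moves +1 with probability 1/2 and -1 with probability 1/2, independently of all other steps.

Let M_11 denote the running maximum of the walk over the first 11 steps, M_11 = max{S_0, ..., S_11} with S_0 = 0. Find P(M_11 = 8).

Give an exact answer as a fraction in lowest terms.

Let M_11 = max(S_0,...,S_11). Use the reflection principle: for j ≥ 1, #{paths with M_11 ≥ j} = #{S_11 ≥ j} + #{S_11 ≥ j+1}.
By reflection, #{M_11 ≥ 8} = #{S_11 ≥ 8} + #{S_11 ≥ 9} = 12 + 12 = 24.
#{M_11 ≥ 9} = #{S_11 ≥ 9} + #{S_11 ≥ 10} = 12 + 1 = 13.
#{M_11 = 8} = 24 - 13 = 11.
P(M_11 = 8) = 11/2048 = 11/2048

Answer: 11/2048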